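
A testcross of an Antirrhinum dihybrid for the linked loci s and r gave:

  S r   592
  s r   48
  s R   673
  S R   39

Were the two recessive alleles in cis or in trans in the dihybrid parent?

The two most frequent classes are S r (592) and s R (673); these are the parental (non-recombinant) types.
So the F1 carried S r on one chromosome and s R on the other — the recessive alleles are on opposite chromosomes (trans / repulsion).

trans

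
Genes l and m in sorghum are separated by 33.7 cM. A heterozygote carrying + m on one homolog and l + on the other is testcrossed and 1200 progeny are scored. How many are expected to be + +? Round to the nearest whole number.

A map distance of 33.7 cM corresponds to a recombination frequency of 0.337.
The F1 is + m / l +, so + + is a recombinant gamete class with expected frequency r/2 = 0.337/2 = 0.1685.
Expected number = 0.1685 × 1200 = 202.20 ≈ 202.

202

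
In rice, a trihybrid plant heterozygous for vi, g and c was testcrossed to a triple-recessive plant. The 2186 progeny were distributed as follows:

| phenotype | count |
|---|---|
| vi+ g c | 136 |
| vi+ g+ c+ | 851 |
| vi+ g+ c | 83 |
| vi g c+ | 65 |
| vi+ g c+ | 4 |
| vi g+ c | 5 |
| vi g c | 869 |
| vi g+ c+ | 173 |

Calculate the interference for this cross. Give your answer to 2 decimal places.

0.61

The two most frequent reciprocal classes, vi+ g+ c+ and vi g c, are the parental types, so the F1 was vi+ g+ c+ / vi g c.
The two rarest classes, vi+ g c+ and vi g+ c, are the double crossovers. Comparing them with the parentals, only the g allele has switched, so g is the middle locus and the order is c – g – vi.
c–g: (148 + 9)/2186 = 0.0718; g–vi: (309 + 9)/2186 = 0.1455.
Expected DCO frequency = 0.0718 × 0.1455 ≈ 0.01045; observed = 9/2186 ≈ 0.00412.
Coefficient of coincidence = 0.00412/0.01045 ≈ 0.39; interference = 1 − 0.39 = 0.61.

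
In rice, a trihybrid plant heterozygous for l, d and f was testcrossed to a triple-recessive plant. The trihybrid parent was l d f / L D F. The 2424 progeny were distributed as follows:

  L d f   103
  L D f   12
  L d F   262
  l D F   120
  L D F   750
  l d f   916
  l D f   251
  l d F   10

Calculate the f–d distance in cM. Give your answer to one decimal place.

The two rarest classes, l d F and L D f, are the double crossovers. Comparing them with the parentals, only the f allele has switched, so f is the middle locus and the order is l – f – d.
Crossovers in the f–d interval produce the single-crossover classes l D f and L d F (251 + 262 = 513) plus the double crossovers (22).
RF(f–d) = (513 + 22) / 2424 = 535/2424 = 0.2207 → 22.1 cM.

22.1 cM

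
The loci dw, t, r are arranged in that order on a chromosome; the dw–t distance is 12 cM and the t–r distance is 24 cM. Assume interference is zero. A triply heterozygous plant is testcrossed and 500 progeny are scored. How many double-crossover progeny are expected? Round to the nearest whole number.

14

Map distances give recombination frequencies of 0.120 and 0.240 for the two intervals.
With no interference, expected double-crossover frequency = 0.120 × 0.240 = 0.02880.
Expected number = 0.02880 × 500 = 14.40 ≈ 14.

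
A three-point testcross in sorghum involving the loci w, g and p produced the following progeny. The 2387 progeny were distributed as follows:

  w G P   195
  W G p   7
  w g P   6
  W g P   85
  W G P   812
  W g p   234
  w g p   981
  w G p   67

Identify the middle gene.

The two most frequent reciprocal classes, w g p and W G P, are the parental types, so the F1 was w g p / W G P.
The two rarest classes, w g P and W G p, are the double crossovers. Comparing them with the parentals, only the p allele has switched, so p is the middle locus and the order is g – p – w.

p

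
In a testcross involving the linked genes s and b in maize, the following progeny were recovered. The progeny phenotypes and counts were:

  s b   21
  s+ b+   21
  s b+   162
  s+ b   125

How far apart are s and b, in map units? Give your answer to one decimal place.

12.8 map units

The two most frequent classes, s+ b (125) and s b+ (162), are the parental types, so the F1 was s+ b / s b+.
The recombinant classes are s+ b+ and s b: 21 + 21 = 42.
Recombination frequency = 42/329 = 0.1277 ≈ 12.8%, i.e. 12.8 map units.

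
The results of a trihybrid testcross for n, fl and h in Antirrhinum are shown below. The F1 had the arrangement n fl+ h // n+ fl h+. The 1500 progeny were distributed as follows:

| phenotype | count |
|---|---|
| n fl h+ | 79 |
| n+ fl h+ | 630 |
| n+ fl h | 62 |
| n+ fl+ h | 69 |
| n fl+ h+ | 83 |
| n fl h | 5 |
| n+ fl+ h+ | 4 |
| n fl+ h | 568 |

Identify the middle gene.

The two rarest classes, n fl h and n+ fl+ h+, are the double crossovers. Comparing them with the parentals, only the fl allele has switched, so fl is the middle locus and the order is n – fl – h.

fl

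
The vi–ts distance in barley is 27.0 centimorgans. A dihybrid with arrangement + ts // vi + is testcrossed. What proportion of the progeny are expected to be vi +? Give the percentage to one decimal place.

36.5%

A map distance of 27.0 centimorgans corresponds to a recombination frequency of 0.270.
The F1 is + ts / vi +, so vi + is a parental gamete class with expected frequency (1 − r)/2 = 0.730/2 = 0.3650.
That is 0.3650 = 36.5% of the progeny.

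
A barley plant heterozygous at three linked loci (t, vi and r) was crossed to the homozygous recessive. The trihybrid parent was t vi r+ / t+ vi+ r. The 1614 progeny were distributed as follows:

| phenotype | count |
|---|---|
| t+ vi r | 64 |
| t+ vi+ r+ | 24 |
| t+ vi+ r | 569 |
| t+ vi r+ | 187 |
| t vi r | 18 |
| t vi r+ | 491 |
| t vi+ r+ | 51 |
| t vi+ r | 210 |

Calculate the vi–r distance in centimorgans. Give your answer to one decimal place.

9.7 centimorgans

The two rarest classes, t vi r and t+ vi+ r+, are the double crossovers. Comparing them with the parentals, only the r allele has switched, so r is the middle locus and the order is vi – r – t.
Crossovers in the vi–r interval produce the single-crossover classes t vi+ r+ and t+ vi r (51 + 64 = 115) plus the double crossovers (42).
RF(vi–r) = (115 + 42) / 1614 = 157/1614 = 0.0973 → 9.7 centimorgans.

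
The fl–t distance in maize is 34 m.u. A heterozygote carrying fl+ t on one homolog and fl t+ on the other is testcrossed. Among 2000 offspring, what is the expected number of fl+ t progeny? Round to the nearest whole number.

660

A map distance of 34 m.u. corresponds to a recombination frequency of 0.340.
The F1 is fl+ t / fl t+, so fl+ t is a parental gamete class with expected frequency (1 − r)/2 = 0.660/2 = 0.3300.
Expected number = 0.3300 × 2000 = 660.00 ≈ 660.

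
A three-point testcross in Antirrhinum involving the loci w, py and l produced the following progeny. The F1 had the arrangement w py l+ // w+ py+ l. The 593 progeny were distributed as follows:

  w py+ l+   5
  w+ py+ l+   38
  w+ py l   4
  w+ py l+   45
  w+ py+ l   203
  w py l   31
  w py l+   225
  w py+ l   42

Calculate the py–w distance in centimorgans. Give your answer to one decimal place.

The two rarest classes, w py+ l+ and w+ py l, are the double crossovers. Comparing them with the parentals, only the py allele has switched, so py is the middle locus and the order is w – py – l.
Crossovers in the w–py interval produce the single-crossover classes w+ py l+ and w py+ l (45 + 42 = 87) plus the double crossovers (9).
RF(w–py) = (87 + 9) / 593 = 96/593 = 0.1619 → 16.2 centimorgans.

16.2 centimorgans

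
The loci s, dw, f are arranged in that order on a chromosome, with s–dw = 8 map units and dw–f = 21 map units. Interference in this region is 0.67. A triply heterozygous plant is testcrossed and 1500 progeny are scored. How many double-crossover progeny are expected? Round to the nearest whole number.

8

Map distances give recombination frequencies of 0.080 and 0.210 for the two intervals.
With interference 0.67 (so coincidence = 0.33), expected double-crossover frequency = 0.080 × 0.210 × 0.33 = 0.00554.
Expected number = 0.00554 × 1500 = 8.32 ≈ 8.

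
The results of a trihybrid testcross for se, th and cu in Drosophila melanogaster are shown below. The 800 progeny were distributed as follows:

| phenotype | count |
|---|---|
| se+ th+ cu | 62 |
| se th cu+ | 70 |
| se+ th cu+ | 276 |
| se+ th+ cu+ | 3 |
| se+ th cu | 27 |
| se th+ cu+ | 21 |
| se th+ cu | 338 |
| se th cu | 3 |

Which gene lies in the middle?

The two most frequent reciprocal classes, se th+ cu and se+ th cu+, are the parental types, so the F1 was se th+ cu / se+ th cu+.
The two rarest classes, se th cu and se+ th+ cu+, are the double crossovers. Comparing them with the parentals, only the th allele has switched, so th is the middle locus and the order is se – th – cu.

th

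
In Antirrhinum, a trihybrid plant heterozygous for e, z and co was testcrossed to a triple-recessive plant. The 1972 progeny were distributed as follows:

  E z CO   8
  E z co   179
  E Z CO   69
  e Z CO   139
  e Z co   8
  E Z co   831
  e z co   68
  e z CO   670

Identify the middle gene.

The two most frequent reciprocal classes, E Z co and e z CO, are the parental types, so the F1 was E Z co / e z CO.
The two rarest classes, e Z co and E z CO, are the double crossovers. Comparing them with the parentals, only the e allele has switched, so e is the middle locus and the order is co – e – z.

e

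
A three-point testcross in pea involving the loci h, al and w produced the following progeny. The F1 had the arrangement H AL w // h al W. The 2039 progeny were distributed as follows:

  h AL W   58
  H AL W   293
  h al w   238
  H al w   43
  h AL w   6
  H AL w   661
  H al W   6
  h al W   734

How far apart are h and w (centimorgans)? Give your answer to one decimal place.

26.6 centimorgans

The two rarest classes, h AL w and H al W, are the double crossovers. Comparing them with the parentals, only the h allele has switched, so h is the middle locus and the order is w – h – al.
Crossovers in the w–h interval produce the single-crossover classes H AL W and h al w (293 + 238 = 531) plus the double crossovers (12).
RF(w–h) = (531 + 12) / 2039 = 543/2039 = 0.2663 → 26.6 centimorgans.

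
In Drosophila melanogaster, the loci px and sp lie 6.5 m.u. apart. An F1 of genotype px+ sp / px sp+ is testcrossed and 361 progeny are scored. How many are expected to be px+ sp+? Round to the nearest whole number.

12

A map distance of 6.5 m.u. corresponds to a recombination frequency of 0.065.
The F1 is px+ sp / px sp+, so px+ sp+ is a recombinant gamete class with expected frequency r/2 = 0.065/2 = 0.0325.
Expected number = 0.0325 × 361 = 11.73 ≈ 12.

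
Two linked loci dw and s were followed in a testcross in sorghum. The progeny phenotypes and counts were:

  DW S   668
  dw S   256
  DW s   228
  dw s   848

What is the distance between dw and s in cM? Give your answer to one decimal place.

The two most frequent classes, DW S (668) and dw s (848), are the parental types, so the F1 was DW S / dw s.
The recombinant classes are DW s and dw S: 228 + 256 = 484.
Recombination frequency = 484/2000 = 0.2420 ≈ 24.2%, i.e. 24.2 cM.

24.2 cM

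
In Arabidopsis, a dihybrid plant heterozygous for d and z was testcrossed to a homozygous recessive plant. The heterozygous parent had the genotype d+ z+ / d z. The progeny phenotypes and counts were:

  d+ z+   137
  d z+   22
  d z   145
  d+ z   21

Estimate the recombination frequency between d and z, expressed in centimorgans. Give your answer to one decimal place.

13.2 centimorgans

The recombinant classes are d+ z and d z+: 21 + 22 = 43.
Recombination frequency = 43/325 = 0.1323 ≈ 13.2%, i.e. 13.2 centimorgans.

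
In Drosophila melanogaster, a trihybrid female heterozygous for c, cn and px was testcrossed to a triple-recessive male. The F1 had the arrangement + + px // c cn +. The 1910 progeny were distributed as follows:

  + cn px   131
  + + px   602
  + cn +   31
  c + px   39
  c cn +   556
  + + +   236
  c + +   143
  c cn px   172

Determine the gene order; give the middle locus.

The two rarest classes, c + px and + cn +, are the double crossovers. Comparing them with the parentals, only the c allele has switched, so c is the middle locus and the order is cn – c – px.

c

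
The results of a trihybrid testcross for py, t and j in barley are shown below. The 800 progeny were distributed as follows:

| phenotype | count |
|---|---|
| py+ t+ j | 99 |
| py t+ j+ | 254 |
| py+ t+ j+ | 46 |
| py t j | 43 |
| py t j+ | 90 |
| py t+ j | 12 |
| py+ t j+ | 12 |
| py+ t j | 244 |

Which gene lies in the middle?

j

The two most frequent reciprocal classes, py t+ j+ and py+ t j, are the parental types, so the F1 was py t+ j+ / py+ t j.
The two rarest classes, py t+ j and py+ t j+, are the double crossovers. Comparing them with the parentals, only the j allele has switched, so j is the middle locus and the order is t – j – py.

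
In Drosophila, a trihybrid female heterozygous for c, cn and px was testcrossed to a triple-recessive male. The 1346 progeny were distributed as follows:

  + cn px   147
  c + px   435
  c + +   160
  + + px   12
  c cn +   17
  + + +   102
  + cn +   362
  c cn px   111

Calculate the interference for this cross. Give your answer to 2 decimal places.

0.52

The two most frequent reciprocal classes, + cn + and c + px, are the parental types, so the F1 was + cn + / c + px.
The two rarest classes, c cn + and + + px, are the double crossovers. Comparing them with the parentals, only the c allele has switched, so c is the middle locus and the order is cn – c – px.
cn–c: (213 + 29)/1346 = 0.1798; c–px: (307 + 29)/1346 = 0.2496.
Expected DCO frequency = 0.1798 × 0.2496 ≈ 0.04488; observed = 29/1346 ≈ 0.02155.
Coefficient of coincidence = 0.02155/0.04488 ≈ 0.48; interference = 1 − 0.48 = 0.52.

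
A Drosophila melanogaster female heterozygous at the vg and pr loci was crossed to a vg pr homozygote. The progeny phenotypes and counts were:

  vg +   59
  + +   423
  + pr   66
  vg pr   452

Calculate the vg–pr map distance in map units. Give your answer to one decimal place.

The two most frequent classes, + + (423) and vg pr (452), are the parental types, so the F1 was + + / vg pr.
The recombinant classes are + pr and vg +: 66 + 59 = 125.
Recombination frequency = 125/1000 = 0.1250 ≈ 12.5%, i.e. 12.5 map units.

12.5 map units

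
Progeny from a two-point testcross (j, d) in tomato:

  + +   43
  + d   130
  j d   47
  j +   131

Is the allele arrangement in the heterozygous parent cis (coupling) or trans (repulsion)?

The two most frequent classes are + d (130) and j + (131); these are the parental (non-recombinant) types.
So the F1 carried + d on one chromosome and j + on the other — the recessive alleles are on opposite chromosomes (trans / repulsion).

trans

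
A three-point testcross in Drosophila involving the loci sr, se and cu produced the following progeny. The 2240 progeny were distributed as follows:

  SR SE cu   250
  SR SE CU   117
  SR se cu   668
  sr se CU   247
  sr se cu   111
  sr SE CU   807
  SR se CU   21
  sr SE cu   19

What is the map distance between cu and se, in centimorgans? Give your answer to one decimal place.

The two most frequent reciprocal classes, SR se cu and sr SE CU, are the parental types, so the F1 was SR se cu / sr SE CU.
The two rarest classes, SR se CU and sr SE cu, are the double crossovers. Comparing them with the parentals, only the cu allele has switched, so cu is the middle locus and the order is sr – cu – se.
Crossovers in the cu–se interval produce the single-crossover classes SR SE cu and sr se CU (250 + 247 = 497) plus the double crossovers (40).
RF(cu–se) = (497 + 40) / 2240 = 537/2240 = 0.2397 → 24.0 centimorgans.

24.0 centimorgans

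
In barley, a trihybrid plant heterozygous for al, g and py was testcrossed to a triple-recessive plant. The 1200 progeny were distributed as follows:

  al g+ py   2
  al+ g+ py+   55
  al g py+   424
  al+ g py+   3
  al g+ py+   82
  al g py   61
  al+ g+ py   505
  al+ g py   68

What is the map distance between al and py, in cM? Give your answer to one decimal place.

10.1 cM

The two most frequent reciprocal classes, al g py+ and al+ g+ py, are the parental types, so the F1 was al g py+ / al+ g+ py.
The two rarest classes, al+ g py+ and al g+ py, are the double crossovers. Comparing them with the parentals, only the al allele has switched, so al is the middle locus and the order is py – al – g.
Crossovers in the py–al interval produce the single-crossover classes al g py and al+ g+ py+ (61 + 55 = 116) plus the double crossovers (5).
RF(py–al) = (116 + 5) / 1200 = 121/1200 = 0.1008 → 10.1 cM.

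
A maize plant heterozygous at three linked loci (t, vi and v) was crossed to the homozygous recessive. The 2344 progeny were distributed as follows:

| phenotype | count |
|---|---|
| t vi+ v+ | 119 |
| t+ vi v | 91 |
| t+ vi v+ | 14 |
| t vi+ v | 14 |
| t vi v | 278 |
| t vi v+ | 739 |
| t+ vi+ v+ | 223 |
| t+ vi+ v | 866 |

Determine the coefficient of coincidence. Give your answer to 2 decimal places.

The two most frequent reciprocal classes, t vi v+ and t+ vi+ v, are the parental types, so the F1 was t vi v+ / t+ vi+ v.
The two rarest classes, t+ vi v+ and t vi+ v, are the double crossovers. Comparing them with the parentals, only the t allele has switched, so t is the middle locus and the order is v – t – vi.
v–t: (501 + 28)/2344 = 0.2257; t–vi: (210 + 28)/2344 = 0.1015.
Expected DCO frequency = 0.2257 × 0.1015 ≈ 0.02291; observed = 28/2344 ≈ 0.01195.
Coefficient of coincidence = 0.01195/0.02291 ≈ 0.52.

0.52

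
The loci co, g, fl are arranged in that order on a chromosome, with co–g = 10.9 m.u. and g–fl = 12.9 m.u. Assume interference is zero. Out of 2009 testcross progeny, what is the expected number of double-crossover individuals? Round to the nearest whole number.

Map distances give recombination frequencies of 0.109 and 0.129 for the two intervals.
With no interference, expected double-crossover frequency = 0.109 × 0.129 = 0.01406.
Expected number = 0.01406 × 2009 = 28.25 ≈ 28.

28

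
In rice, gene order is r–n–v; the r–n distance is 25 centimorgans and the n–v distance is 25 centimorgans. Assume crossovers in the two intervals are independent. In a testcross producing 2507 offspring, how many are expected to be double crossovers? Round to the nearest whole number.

Map distances give recombination frequencies of 0.250 and 0.250 for the two intervals.
With no interference, expected double-crossover frequency = 0.250 × 0.250 = 0.06250.
Expected number = 0.06250 × 2507 = 156.69 ≈ 157.

157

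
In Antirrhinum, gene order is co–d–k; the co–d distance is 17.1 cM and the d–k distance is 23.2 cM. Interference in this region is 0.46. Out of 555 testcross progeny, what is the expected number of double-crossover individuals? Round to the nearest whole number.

Map distances give recombination frequencies of 0.171 and 0.232 for the two intervals.
With interference 0.46 (so coincidence = 0.54), expected double-crossover frequency = 0.171 × 0.232 × 0.54 = 0.02142.
Expected number = 0.02142 × 555 = 11.89 ≈ 12.

12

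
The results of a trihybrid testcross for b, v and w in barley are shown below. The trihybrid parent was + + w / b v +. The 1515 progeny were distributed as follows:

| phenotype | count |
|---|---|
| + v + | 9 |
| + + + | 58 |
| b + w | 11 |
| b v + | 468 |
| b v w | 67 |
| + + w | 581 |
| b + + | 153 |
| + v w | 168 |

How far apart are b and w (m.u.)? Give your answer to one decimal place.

The two rarest classes, b + w and + v +, are the double crossovers. Comparing them with the parentals, only the b allele has switched, so b is the middle locus and the order is w – b – v.
Crossovers in the w–b interval produce the single-crossover classes + + + and b v w (58 + 67 = 125) plus the double crossovers (20).
RF(w–b) = (125 + 20) / 1515 = 145/1515 = 0.0957 → 9.6 m.u.

9.6 m.u.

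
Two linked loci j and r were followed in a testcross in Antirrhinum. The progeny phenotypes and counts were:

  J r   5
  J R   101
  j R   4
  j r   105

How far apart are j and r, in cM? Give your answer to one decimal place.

The two most frequent classes, J R (101) and j r (105), are the parental types, so the F1 was J R / j r.
The recombinant classes are J r and j R: 5 + 4 = 9.
Recombination frequency = 9/215 = 0.0419 ≈ 4.2%, i.e. 4.2 cM.

4.2 cM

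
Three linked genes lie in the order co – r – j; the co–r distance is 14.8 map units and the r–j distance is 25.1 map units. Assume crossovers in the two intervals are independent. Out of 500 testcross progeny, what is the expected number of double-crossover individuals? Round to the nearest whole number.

19

Map distances give recombination frequencies of 0.148 and 0.251 for the two intervals.
With no interference, expected double-crossover frequency = 0.148 × 0.251 = 0.03715.
Expected number = 0.03715 × 500 = 18.57 ≈ 19.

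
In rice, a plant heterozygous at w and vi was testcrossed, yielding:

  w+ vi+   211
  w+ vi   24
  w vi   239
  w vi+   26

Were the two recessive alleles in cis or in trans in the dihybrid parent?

cis

The two most frequent classes are w+ vi+ (211) and w vi (239); these are the parental (non-recombinant) types.
So the F1 carried w+ vi+ on one chromosome and w vi on the other — the recessive alleles are on the same chromosome (cis / coupling).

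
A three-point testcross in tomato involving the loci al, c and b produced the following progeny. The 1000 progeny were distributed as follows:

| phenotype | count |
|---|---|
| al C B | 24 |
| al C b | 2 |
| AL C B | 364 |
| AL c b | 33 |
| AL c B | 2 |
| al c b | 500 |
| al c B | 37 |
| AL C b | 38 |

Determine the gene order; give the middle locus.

c

The two most frequent reciprocal classes, al c b and AL C B, are the parental types, so the F1 was al c b / AL C B.
The two rarest classes, al C b and AL c B, are the double crossovers. Comparing them with the parentals, only the c allele has switched, so c is the middle locus and the order is al – c – b.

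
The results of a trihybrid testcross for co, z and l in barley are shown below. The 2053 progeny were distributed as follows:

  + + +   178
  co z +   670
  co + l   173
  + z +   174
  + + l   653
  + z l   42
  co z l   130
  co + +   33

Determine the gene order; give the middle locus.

The two most frequent reciprocal classes, + + l and co z +, are the parental types, so the F1 was + + l / co z +.
The two rarest classes, + z l and co + +, are the double crossovers. Comparing them with the parentals, only the z allele has switched, so z is the middle locus and the order is l – z – co.

z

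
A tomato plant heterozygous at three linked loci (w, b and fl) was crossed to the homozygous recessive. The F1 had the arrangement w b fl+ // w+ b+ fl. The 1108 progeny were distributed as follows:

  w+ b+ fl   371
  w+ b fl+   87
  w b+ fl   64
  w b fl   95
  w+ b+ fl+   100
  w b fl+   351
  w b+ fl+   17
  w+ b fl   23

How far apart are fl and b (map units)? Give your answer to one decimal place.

The two rarest classes, w b+ fl+ and w+ b fl, are the double crossovers. Comparing them with the parentals, only the b allele has switched, so b is the middle locus and the order is w – b – fl.
Crossovers in the b–fl interval produce the single-crossover classes w b fl and w+ b+ fl+ (95 + 100 = 195) plus the double crossovers (40).
RF(b–fl) = (195 + 40) / 1108 = 235/1108 = 0.2121 → 21.2 map units.

21.2 map units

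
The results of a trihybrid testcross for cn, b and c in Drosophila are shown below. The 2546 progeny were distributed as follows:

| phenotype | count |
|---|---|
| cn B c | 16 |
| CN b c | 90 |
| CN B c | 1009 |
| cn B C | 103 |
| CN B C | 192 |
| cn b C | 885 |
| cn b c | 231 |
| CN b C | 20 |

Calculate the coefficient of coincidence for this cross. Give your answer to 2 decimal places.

0.87

The two most frequent reciprocal classes, CN B c and cn b C, are the parental types, so the F1 was CN B c / cn b C.
The two rarest classes, cn B c and CN b C, are the double crossovers. Comparing them with the parentals, only the cn allele has switched, so cn is the middle locus and the order is b – cn – c.
b–cn: (193 + 36)/2546 = 0.0899; cn–c: (423 + 36)/2546 = 0.1803.
Expected DCO frequency = 0.0899 × 0.1803 ≈ 0.01621; observed = 36/2546 ≈ 0.01414.
Coefficient of coincidence = 0.01414/0.01621 ≈ 0.87.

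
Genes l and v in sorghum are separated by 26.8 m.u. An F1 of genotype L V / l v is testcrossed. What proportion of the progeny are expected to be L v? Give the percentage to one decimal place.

13.4%

A map distance of 26.8 m.u. corresponds to a recombination frequency of 0.268.
The F1 is L V / l v, so L v is a recombinant gamete class with expected frequency r/2 = 0.268/2 = 0.1340.
That is 0.1340 = 13.4% of the progeny.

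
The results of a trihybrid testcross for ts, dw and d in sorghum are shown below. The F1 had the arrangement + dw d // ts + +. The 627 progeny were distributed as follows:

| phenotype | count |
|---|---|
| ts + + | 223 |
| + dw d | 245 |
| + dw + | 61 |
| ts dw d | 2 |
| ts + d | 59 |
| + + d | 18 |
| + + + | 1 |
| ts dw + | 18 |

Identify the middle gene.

The two rarest classes, ts dw d and + + +, are the double crossovers. Comparing them with the parentals, only the ts allele has switched, so ts is the middle locus and the order is dw – ts – d.

ts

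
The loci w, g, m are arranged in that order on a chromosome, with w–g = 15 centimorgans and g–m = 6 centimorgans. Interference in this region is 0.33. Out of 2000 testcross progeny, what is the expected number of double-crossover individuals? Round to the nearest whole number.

Map distances give recombination frequencies of 0.150 and 0.060 for the two intervals.
With interference 0.33 (so coincidence = 0.67), expected double-crossover frequency = 0.150 × 0.060 × 0.67 = 0.00603.
Expected number = 0.00603 × 2000 = 12.06 ≈ 12.

12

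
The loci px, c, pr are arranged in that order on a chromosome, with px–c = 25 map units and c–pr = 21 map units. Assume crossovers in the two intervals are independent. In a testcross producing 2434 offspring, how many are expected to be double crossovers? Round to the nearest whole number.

128

Map distances give recombination frequencies of 0.250 and 0.210 for the two intervals.
With no interference, expected double-crossover frequency = 0.250 × 0.210 = 0.05250.
Expected number = 0.05250 × 2434 = 127.78 ≈ 128.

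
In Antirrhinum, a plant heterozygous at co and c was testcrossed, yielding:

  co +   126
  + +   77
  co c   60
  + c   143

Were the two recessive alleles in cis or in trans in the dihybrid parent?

trans

The two most frequent classes are + c (143) and co + (126); these are the parental (non-recombinant) types.
So the F1 carried + c on one chromosome and co + on the other — the recessive alleles are on opposite chromosomes (trans / repulsion).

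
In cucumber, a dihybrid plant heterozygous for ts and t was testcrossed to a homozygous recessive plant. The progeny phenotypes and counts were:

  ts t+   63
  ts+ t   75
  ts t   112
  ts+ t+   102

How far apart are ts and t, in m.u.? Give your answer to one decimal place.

39.2 m.u.

The two most frequent classes, ts+ t+ (102) and ts t (112), are the parental types, so the F1 was ts+ t+ / ts t.
The recombinant classes are ts+ t and ts t+: 75 + 63 = 138.
Recombination frequency = 138/352 = 0.3920 ≈ 39.2%, i.e. 39.2 m.u.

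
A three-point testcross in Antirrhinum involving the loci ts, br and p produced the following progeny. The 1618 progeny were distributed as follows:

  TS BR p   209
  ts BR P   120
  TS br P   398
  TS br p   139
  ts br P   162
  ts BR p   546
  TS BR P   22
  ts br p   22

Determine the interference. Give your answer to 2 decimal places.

0.43

The two most frequent reciprocal classes, TS br P and ts BR p, are the parental types, so the F1 was TS br P / ts BR p.
The two rarest classes, TS BR P and ts br p, are the double crossovers. Comparing them with the parentals, only the br allele has switched, so br is the middle locus and the order is ts – br – p.
ts–br: (371 + 44)/1618 = 0.2565; br–p: (259 + 44)/1618 = 0.1873.
Expected DCO frequency = 0.2565 × 0.1873 ≈ 0.04804; observed = 44/1618 ≈ 0.02719.
Coefficient of coincidence = 0.02719/0.04804 ≈ 0.57; interference = 1 − 0.57 = 0.43.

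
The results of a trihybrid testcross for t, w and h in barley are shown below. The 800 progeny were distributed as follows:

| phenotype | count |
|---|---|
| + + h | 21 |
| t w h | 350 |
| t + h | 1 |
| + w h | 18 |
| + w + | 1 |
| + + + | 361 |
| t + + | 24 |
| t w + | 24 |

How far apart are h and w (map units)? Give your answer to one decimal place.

The two most frequent reciprocal classes, t w h and + + +, are the parental types, so the F1 was t w h / + + +.
The two rarest classes, t + h and + w +, are the double crossovers. Comparing them with the parentals, only the w allele has switched, so w is the middle locus and the order is t – w – h.
Crossovers in the w–h interval produce the single-crossover classes t w + and + + h (24 + 21 = 45) plus the double crossovers (2).
RF(w–h) = (45 + 2) / 800 = 47/800 = 0.0587 → 5.9 map units.

5.9 map units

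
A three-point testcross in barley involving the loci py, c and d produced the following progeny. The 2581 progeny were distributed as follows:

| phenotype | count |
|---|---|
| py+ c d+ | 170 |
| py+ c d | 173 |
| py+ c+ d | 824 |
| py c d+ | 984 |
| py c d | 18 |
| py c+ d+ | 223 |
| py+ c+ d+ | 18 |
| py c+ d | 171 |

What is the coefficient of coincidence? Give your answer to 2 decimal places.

0.57

The two most frequent reciprocal classes, py+ c+ d and py c d+, are the parental types, so the F1 was py+ c+ d / py c d+.
The two rarest classes, py+ c+ d+ and py c d, are the double crossovers. Comparing them with the parentals, only the d allele has switched, so d is the middle locus and the order is c – d – py.
c–d: (396 + 36)/2581 = 0.1674; d–py: (341 + 36)/2581 = 0.1461.
Expected DCO frequency = 0.1674 × 0.1461 ≈ 0.02446; observed = 36/2581 ≈ 0.01395.
Coefficient of coincidence = 0.01395/0.02446 ≈ 0.57.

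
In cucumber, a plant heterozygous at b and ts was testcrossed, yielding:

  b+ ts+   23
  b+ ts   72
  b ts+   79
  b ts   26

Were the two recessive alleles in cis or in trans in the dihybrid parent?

The two most frequent classes are b+ ts (72) and b ts+ (79); these are the parental (non-recombinant) types.
So the F1 carried b+ ts on one chromosome and b ts+ on the other — the recessive alleles are on opposite chromosomes (trans / repulsion).

trans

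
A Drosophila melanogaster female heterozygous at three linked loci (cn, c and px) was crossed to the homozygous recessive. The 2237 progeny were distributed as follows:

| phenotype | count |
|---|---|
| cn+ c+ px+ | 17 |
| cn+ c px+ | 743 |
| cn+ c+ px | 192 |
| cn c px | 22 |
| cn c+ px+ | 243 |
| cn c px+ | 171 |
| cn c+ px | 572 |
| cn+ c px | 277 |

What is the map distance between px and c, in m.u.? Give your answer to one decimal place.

The two most frequent reciprocal classes, cn+ c px+ and cn c+ px, are the parental types, so the F1 was cn+ c px+ / cn c+ px.
The two rarest classes, cn+ c+ px+ and cn c px, are the double crossovers. Comparing them with the parentals, only the c allele has switched, so c is the middle locus and the order is px – c – cn.
Crossovers in the px–c interval produce the single-crossover classes cn+ c px and cn c+ px+ (277 + 243 = 520) plus the double crossovers (39).
RF(px–c) = (520 + 39) / 2237 = 559/2237 = 0.2499 → 25.0 m.u.

25.0 m.u.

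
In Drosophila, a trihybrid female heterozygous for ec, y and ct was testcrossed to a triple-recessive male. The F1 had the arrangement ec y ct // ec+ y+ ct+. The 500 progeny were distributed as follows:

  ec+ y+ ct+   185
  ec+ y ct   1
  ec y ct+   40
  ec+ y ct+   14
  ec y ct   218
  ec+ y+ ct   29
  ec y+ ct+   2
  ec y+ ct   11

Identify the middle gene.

ec

The two rarest classes, ec+ y ct and ec y+ ct+, are the double crossovers. Comparing them with the parentals, only the ec allele has switched, so ec is the middle locus and the order is ct – ec – y.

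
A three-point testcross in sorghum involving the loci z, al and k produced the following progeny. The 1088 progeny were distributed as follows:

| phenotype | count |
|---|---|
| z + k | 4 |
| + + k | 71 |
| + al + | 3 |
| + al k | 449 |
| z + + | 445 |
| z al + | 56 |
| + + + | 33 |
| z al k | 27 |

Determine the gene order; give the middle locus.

k

The two most frequent reciprocal classes, + al k and z + +, are the parental types, so the F1 was + al k / z + +.
The two rarest classes, + al + and z + k, are the double crossovers. Comparing them with the parentals, only the k allele has switched, so k is the middle locus and the order is z – k – al.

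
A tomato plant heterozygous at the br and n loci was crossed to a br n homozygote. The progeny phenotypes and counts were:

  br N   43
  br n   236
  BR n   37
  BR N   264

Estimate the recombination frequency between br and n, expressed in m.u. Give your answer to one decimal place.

13.8 m.u.

The two most frequent classes, BR N (264) and br n (236), are the parental types, so the F1 was BR N / br n.
The recombinant classes are BR n and br N: 37 + 43 = 80.
Recombination frequency = 80/580 = 0.1379 ≈ 13.8%, i.e. 13.8 m.u.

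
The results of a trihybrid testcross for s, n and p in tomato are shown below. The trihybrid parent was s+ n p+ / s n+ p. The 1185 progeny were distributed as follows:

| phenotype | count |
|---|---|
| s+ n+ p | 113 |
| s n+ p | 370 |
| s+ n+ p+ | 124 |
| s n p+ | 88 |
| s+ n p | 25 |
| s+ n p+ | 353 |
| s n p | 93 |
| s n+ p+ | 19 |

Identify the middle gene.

p

The two rarest classes, s+ n p and s n+ p+, are the double crossovers. Comparing them with the parentals, only the p allele has switched, so p is the middle locus and the order is n – p – s.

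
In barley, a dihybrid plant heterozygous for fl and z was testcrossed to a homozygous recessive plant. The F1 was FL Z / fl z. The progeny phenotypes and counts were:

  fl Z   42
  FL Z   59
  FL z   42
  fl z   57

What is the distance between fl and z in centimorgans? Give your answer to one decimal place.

42.0 centimorgans

The recombinant classes are FL z and fl Z: 42 + 42 = 84.
Recombination frequency = 84/200 = 0.4200 ≈ 42.0%, i.e. 42.0 centimorgans.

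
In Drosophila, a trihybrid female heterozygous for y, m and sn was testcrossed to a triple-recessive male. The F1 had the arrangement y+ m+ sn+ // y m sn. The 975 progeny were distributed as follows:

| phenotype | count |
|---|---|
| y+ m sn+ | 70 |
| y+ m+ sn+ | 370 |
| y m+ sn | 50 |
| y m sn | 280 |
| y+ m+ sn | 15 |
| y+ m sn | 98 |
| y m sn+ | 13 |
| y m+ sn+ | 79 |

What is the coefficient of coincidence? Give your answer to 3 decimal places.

The two rarest classes, y+ m+ sn and y m sn+, are the double crossovers. Comparing them with the parentals, only the sn allele has switched, so sn is the middle locus and the order is m – sn – y.
m–sn: (120 + 28)/975 = 0.1518; sn–y: (177 + 28)/975 = 0.2103.
Expected DCO frequency = 0.1518 × 0.2103 ≈ 0.03192; observed = 28/975 ≈ 0.02872.
Coefficient of coincidence = 0.02872/0.03192 ≈ 0.900.

0.900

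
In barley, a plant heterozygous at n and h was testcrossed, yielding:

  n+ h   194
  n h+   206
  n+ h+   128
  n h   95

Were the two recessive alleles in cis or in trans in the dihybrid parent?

The two most frequent classes are n+ h (194) and n h+ (206); these are the parental (non-recombinant) types.
So the F1 carried n+ h on one chromosome and n h+ on the other — the recessive alleles are on opposite chromosomes (trans / repulsion).

trans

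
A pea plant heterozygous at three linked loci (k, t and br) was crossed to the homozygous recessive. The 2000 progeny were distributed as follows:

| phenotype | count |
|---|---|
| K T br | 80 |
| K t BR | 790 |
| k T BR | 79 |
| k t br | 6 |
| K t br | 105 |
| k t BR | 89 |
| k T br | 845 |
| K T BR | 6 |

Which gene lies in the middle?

t

The two most frequent reciprocal classes, K t BR and k T br, are the parental types, so the F1 was K t BR / k T br.
The two rarest classes, K T BR and k t br, are the double crossovers. Comparing them with the parentals, only the t allele has switched, so t is the middle locus and the order is br – t – k.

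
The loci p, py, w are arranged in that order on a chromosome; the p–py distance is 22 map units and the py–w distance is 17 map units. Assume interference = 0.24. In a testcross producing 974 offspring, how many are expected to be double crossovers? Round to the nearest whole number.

28

Map distances give recombination frequencies of 0.220 and 0.170 for the two intervals.
With interference 0.24 (so coincidence = 0.76), expected double-crossover frequency = 0.220 × 0.170 × 0.76 = 0.02842.
Expected number = 0.02842 × 974 = 27.68 ≈ 28.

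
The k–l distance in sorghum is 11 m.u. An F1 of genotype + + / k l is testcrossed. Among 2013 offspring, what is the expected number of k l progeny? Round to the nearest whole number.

A map distance of 11 m.u. corresponds to a recombination frequency of 0.110.
The F1 is + + / k l, so k l is a parental gamete class with expected frequency (1 − r)/2 = 0.890/2 = 0.4450.
Expected number = 0.4450 × 2013 = 895.78 ≈ 896.

896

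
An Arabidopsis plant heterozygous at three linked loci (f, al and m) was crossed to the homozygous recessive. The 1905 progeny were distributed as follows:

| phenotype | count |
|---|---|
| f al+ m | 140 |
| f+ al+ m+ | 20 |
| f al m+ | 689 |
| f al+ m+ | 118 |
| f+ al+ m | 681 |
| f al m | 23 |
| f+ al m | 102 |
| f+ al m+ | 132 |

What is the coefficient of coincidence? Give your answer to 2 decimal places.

0.99

The two most frequent reciprocal classes, f al m+ and f+ al+ m, are the parental types, so the F1 was f al m+ / f+ al+ m.
The two rarest classes, f al m and f+ al+ m+, are the double crossovers. Comparing them with the parentals, only the m allele has switched, so m is the middle locus and the order is f – m – al.
f–m: (272 + 43)/1905 = 0.1654; m–al: (220 + 43)/1905 = 0.1381.
Expected DCO frequency = 0.1654 × 0.1381 ≈ 0.02284; observed = 43/1905 ≈ 0.02257.
Coefficient of coincidence = 0.02257/0.02284 ≈ 0.99.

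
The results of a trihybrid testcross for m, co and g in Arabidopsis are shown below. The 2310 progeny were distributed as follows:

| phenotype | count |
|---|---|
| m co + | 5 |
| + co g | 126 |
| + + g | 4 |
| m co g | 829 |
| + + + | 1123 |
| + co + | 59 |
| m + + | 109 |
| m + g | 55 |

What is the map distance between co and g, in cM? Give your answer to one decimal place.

The two most frequent reciprocal classes, + + + and m co g, are the parental types, so the F1 was + + + / m co g.
The two rarest classes, + + g and m co +, are the double crossovers. Comparing them with the parentals, only the g allele has switched, so g is the middle locus and the order is co – g – m.
Crossovers in the co–g interval produce the single-crossover classes + co + and m + g (59 + 55 = 114) plus the double crossovers (9).
RF(co–g) = (114 + 9) / 2310 = 123/2310 = 0.0532 → 5.3 cM.

5.3 cM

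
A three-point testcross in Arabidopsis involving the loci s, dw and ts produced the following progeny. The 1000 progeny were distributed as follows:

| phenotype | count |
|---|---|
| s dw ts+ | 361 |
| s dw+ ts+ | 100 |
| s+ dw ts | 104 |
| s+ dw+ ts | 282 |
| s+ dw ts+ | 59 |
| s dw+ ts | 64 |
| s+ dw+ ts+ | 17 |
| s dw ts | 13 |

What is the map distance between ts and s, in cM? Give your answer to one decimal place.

15.3 cM

The two most frequent reciprocal classes, s dw ts+ and s+ dw+ ts, are the parental types, so the F1 was s dw ts+ / s+ dw+ ts.
The two rarest classes, s dw ts and s+ dw+ ts+, are the double crossovers. Comparing them with the parentals, only the ts allele has switched, so ts is the middle locus and the order is dw – ts – s.
Crossovers in the ts–s interval produce the single-crossover classes s+ dw ts+ and s dw+ ts (59 + 64 = 123) plus the double crossovers (30).
RF(ts–s) = (123 + 30) / 1000 = 153/1000 = 0.1530 → 15.3 cM.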